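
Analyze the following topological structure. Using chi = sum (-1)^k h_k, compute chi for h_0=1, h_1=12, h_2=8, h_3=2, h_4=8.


Handles of index k contribute (-1)^k to chi (same as CW cells).
chi = (1) + (-12) + (8) + (-2) + (8) = 3

3


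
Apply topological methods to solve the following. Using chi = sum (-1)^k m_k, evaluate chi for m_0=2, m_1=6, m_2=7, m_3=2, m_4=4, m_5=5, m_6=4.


Morse theory: chi(M) = sum_k (-1)^k m_k where m_k = #(index-k critical points).
= (2) + (-6) + (7) + (-2) + (4) + (-5) + (4) = 4

4


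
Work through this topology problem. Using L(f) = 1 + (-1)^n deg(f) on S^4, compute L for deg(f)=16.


On S^4: L(f) = tr(f_0*) + (-1)^4 tr(f_4*) = 1 + (-1)^4 * deg(f).
L(f) = 1 + (-1)^4 * 16 = 1 + 16 = 17

17


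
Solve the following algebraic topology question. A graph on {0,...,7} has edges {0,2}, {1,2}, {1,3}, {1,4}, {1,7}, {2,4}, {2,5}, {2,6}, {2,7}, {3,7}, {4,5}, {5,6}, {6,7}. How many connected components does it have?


Run DFS/union-find over 8 vertices.
V = 8, E = 13.
Number of components = 1

1


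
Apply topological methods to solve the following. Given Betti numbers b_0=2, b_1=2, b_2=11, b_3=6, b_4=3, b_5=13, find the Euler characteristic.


chi = sum_k (-1)^k b_k.
= (2) + (-2) + (11) + (-6) + (3) + (-13)
= -5

-5


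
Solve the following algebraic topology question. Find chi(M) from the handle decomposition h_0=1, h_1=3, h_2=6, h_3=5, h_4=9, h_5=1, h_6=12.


Handles of index k contribute (-1)^k to chi (same as CW cells).
chi = (1) + (-3) + (6) + (-5) + (9) + (-1) + (12) = 19

19


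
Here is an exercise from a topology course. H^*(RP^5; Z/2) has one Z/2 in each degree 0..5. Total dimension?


H^k(RP^5; Z/2) = Z/2 for each 0 <= k <= 5.
Total dimension = 5 + 1 = 6

6


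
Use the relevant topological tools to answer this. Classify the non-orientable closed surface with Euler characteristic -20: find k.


chi = 2 - k for closed non-orientable surfaces with k crosscaps.
-20 = 2 - k
k = 2 - (-20) = 22

22


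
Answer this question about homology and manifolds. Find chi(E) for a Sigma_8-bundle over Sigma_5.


For a fiber bundle F -> E -> B (with CW structure): chi(E) = chi(B) * chi(F).
chi(Sigma_5) = -8, chi(Sigma_8) = -14.
chi(E) = (-8) * (-14) = 112

112


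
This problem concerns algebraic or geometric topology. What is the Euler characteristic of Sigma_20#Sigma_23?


chi(Sigma_20) = 2 - 2*20 = -38
chi(Sigma_23) = 2 - 2*23 = -44
For surfaces: chi(A#B) = chi(A) + chi(B) - 2.
chi = -38 + -44 - 2 = -84

-84


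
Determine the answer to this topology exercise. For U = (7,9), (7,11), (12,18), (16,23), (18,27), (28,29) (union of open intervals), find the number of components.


Sort and merge overlapping open intervals.
Merged: (7,11), (12,27), (28,29).
Number of components = 3

3


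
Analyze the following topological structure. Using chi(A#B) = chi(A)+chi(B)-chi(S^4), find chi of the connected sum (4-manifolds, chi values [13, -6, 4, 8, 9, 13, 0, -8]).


For n-manifolds: chi(A#B) = chi(A) + chi(B) - chi(S^4).
chi(S^4) = 1 + (-1)^4 = 2.
chi(#) = (sum chi_i) - (8-1)*chi(S^4) = 33 - 7*2 = 19

19


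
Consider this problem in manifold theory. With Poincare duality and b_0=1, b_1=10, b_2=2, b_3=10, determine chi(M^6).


By Poincare duality b_k = b_{6-k}, so full Betti numbers: b_0=1, b_1=10, b_2=2, b_3=10, b_4=2, b_5=10, b_6=1.
chi = sum (-1)^k b_k = -24

-24


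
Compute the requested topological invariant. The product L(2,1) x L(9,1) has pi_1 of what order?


pi_1(X x Y) = pi_1(X) x pi_1(Y).
pi_1(L(2,1)) = Z/2, pi_1(L(9,1)) = Z/9.
|Z/2 x Z/9| = 2 * 9 = 18

18


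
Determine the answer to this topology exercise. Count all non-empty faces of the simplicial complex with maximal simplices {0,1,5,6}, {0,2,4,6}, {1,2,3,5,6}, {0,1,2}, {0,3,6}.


Each maximal simplex on m vertices has 2^m - 1 nonempty faces.
Take the union (dedupe shared faces).
Total distinct faces = 52

52


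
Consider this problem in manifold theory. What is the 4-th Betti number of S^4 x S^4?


Each S^d has Poincare polynomial 1 + t^d.
The product S^4 x S^4 has Poincare polynomial prod(1+t^d_i).
Expanding: b_0=1, b_4=2, b_8=1.
b_4 = 2

2


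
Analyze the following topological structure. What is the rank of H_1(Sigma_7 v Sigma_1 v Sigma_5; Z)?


For a wedge X v Y: reduced H_k(X v Y) = H_k(X) + H_k(Y).
Each Sigma_g contributes b_1 = 2g.
b_1 = 14 + 2 + 10 = 26

26


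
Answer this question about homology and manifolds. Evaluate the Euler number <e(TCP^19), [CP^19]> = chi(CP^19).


For any closed oriented manifold, <e(TM),[M]> = chi(M).
chi(CP^19) = 19+1 = 20

20


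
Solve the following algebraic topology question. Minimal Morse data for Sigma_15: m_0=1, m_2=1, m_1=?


A perfect Morse function has m_k = b_k.
For Sigma_15: b_0=1, b_1=2g=30, b_2=1.
Saddles m_1 = 2g = 30

30


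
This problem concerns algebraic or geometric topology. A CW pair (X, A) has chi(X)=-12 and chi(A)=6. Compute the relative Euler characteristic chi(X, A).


Relative Euler characteristic: chi(X, A) = chi(X) - chi(A).
= -12 - (6) = -18

-18


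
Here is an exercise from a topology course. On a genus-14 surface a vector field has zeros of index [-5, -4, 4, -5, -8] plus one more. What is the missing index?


Poincare-Hopf: sum of indices = chi(M).
chi(Sigma_14) = 2 - 2*14 = -26.
Sum of known indices = -18.
x = chi - (sum known) = -26 - (-18) = -8

-8


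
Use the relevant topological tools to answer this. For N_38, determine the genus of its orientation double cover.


chi(N_38) = 2 - 38 = -36.
Double cover: chi(Sigma_g) = 2 * chi(N_38) = 2*(-36) = -72.
2 - 2g = -72, so g = (2 - (-72))/2 = 74/2 = 37

37


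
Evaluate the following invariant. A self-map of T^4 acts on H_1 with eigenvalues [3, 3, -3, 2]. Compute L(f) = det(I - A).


For a torus self-map: L(f) = det(I - A) where A acts on H_1.
L(f) = (1-3) * (1-3) * (1--3) * (1-2) = -2 * -2 * 4 * -1 = -16

-16


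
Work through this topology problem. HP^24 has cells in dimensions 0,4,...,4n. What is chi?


HP^24 has one cell in each dimension 0, 4, ..., 4*24 (24+1 cells, all even-dim).
chi = 24 + 1 = 25

25


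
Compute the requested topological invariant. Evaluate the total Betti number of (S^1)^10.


b_k(T^10) = C(10,k), so the sum over k is sum_k C(10,k) = 2^10.
Total = 2^10 = 1024

1024


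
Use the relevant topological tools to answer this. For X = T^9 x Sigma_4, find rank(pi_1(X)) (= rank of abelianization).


pi_1(A x B) = pi_1(A) x pi_1(B); rank of abelianization = b_1.
b_1(T^9) = 9, b_1(Sigma_4) = 2*4 = 8.
b_1(product) = 9 + 8 = 17

17


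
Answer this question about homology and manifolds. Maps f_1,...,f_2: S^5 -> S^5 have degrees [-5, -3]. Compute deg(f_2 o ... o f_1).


Degree is multiplicative: deg(composition) = product of degrees.
= (-5) * (-3) = 15

15


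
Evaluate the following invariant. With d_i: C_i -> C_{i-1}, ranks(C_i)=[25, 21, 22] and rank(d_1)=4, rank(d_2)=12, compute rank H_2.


rank H_k = rank(ker d_k) - rank(im d_{k+1}).
rank(ker d_2) = rank(C_2) - rank(d_2) = 22 - 12 = 10.
rank(im d_{2+1}) = 0.
rank H_2 = 10 - 0 = 10

10


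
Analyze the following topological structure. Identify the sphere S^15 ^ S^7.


S^m ^ S^n = S^{m+n}.
k = 15 + 7 = 22

22


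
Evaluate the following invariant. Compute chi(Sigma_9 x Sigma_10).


chi(Sigma_9) = 2 - 2*9 = -16
chi(Sigma_10) = 2 - 2*10 = -18
chi(product) = (-16) * (-18) = 288

288


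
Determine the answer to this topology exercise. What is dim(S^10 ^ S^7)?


S^m ^ S^n = S^{m+n}.
k = 10 + 7 = 17

17


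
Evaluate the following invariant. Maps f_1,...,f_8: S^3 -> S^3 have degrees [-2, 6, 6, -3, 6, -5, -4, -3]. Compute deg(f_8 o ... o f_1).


Degree is multiplicative: deg(composition) = product of degrees.
= (-2) * (6) * (6) * (-3) * (6) * (-5) * (-4) * (-3) = -77760

-77760


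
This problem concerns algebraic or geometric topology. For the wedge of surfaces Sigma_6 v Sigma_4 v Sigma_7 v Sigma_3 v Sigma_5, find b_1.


For a wedge X v Y: reduced H_k(X v Y) = H_k(X) + H_k(Y).
Each Sigma_g contributes b_1 = 2g.
b_1 = 12 + 8 + 14 + 6 + 10 = 50

50


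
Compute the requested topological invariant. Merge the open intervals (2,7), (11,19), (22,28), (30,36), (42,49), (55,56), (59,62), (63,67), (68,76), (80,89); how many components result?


Sort and merge overlapping open intervals.
Merged: (2,7), (11,19), (22,28), (30,36), (42,49), (55,56), (59,62), (63,67), (68,76), (80,89).
Number of components = 10

10


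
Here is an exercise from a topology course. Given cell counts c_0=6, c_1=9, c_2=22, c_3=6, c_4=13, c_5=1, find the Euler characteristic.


chi = sum_k (-1)^k c_k.
= (-1)^0*6 + (-1)^1*9 + (-1)^2*22 + (-1)^3*6 + (-1)^4*13 + (-1)^5*1
= (6) + (-9) + (22) + (-6) + (13) + (-1)
= 25

25


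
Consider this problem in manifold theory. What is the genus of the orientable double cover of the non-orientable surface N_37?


chi(N_37) = 2 - 37 = -35.
Double cover: chi(Sigma_g) = 2 * chi(N_37) = 2*(-35) = -70.
2 - 2g = -70, so g = (2 - (-70))/2 = 72/2 = 36

36


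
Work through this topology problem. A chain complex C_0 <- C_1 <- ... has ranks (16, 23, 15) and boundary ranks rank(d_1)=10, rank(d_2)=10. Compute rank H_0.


rank H_k = rank(ker d_k) - rank(im d_{k+1}).
rank(ker d_0) = rank(C_0) - rank(d_0) = 16 - 0 = 16.
rank(im d_{0+1}) = 10.
rank H_0 = 16 - 10 = 6

6


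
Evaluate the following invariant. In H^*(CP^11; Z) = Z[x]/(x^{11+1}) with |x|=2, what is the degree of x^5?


|x| = 2 in H^*(CP^n).
|x^5| = 5 * |x| = 5 * 2 = 10

10


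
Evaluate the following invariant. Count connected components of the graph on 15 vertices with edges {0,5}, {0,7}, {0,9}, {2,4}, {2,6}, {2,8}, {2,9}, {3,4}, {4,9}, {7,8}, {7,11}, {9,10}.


Run DFS/union-find over 15 vertices.
V = 15, E = 12.
Number of components = 5

5


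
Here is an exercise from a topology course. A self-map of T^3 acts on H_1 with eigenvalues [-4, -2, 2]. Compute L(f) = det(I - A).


For a torus self-map: L(f) = det(I - A) where A acts on H_1.
L(f) = (1--4) * (1--2) * (1-2) = 5 * 3 * -1 = -15

-15


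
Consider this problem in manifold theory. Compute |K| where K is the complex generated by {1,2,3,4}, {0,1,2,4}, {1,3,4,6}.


Each maximal simplex on m vertices has 2^m - 1 nonempty faces.
Take the union (dedupe shared faces).
Total distinct faces = 31

31


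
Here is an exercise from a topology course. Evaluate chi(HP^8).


HP^8 has one cell in each dimension 0, 4, ..., 4*8 (8+1 cells, all even-dim).
chi = 8 + 1 = 9

9


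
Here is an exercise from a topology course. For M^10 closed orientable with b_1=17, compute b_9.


Poincare duality for closed orientable n-manifolds: b_k = b_{n-k}.
Here n = 10, so b_9 = b_1 = 17

17


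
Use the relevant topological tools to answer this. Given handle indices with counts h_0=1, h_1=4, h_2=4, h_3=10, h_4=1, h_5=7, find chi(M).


Handles of index k contribute (-1)^k to chi (same as CW cells).
chi = (1) + (-4) + (4) + (-10) + (1) + (-7) = -15

-15


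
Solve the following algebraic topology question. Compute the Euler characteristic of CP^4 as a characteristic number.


For any closed oriented manifold, <e(TM),[M]> = chi(M).
chi(CP^4) = 4+1 = 5

5


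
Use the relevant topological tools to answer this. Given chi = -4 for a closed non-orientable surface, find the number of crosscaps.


chi = 2 - k for closed non-orientable surfaces with k crosscaps.
-4 = 2 - k
k = 2 - (-4) = 6

6


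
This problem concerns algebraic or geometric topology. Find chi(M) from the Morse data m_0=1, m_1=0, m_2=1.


Morse theory: chi(M) = sum_k (-1)^k m_k where m_k = #(index-k critical points).
= (1) + (0) + (1) = 2

2


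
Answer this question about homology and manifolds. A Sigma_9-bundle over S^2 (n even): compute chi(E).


chi(S^2) = 2 (n even), chi(Sigma_9) = 2 - 2*9 = -16.
chi(E) = 2 * (-16) = -32

-32


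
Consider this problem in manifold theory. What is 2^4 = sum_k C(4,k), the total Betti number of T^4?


b_k(T^4) = C(4,k), so the sum over k is sum_k C(4,k) = 2^4.
Total = 2^4 = 16

16


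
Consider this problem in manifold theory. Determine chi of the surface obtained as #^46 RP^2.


For a non-orientable closed surface with k crosscaps: chi = 2 - k.
Here k = 46.
chi = 2 - 46 = -44

-44


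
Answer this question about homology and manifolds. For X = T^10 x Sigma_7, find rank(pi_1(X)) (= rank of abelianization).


pi_1(A x B) = pi_1(A) x pi_1(B); rank of abelianization = b_1.
b_1(T^10) = 10, b_1(Sigma_7) = 2*7 = 14.
b_1(product) = 10 + 14 = 24

24


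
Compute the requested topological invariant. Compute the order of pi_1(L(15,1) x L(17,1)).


pi_1(X x Y) = pi_1(X) x pi_1(Y).
pi_1(L(15,1)) = Z/15, pi_1(L(17,1)) = Z/17.
|Z/15 x Z/17| = 15 * 17 = 255

255


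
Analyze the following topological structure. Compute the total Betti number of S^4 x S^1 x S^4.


Total Betti number is multiplicative under products.
Each S^d (d>=1) has total Betti number 2.
There are 3 sphere factors.
Total = 2^3 = 8

8


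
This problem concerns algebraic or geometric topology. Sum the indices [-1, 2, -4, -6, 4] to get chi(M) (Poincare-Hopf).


Poincare-Hopf: chi(M) = sum of indices of zeros.
chi = (-1) + (2) + (-4) + (-6) + (4) = -5

-5


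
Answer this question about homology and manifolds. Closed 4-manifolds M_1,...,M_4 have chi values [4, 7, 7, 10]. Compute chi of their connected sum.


For n-manifolds: chi(A#B) = chi(A) + chi(B) - chi(S^4).
chi(S^4) = 1 + (-1)^4 = 2.
chi(#) = (sum chi_i) - (4-1)*chi(S^4) = 28 - 3*2 = 22

22


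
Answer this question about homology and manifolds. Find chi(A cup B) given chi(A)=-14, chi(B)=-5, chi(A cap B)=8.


chi(A cup B) = chi(A) + chi(B) - chi(A cap B)
= -14 + (-5) - (8)
= -27

-27


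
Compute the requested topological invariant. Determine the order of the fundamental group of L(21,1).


pi_1(L(p,q)) = Z/pZ for any q coprime to p.
|pi_1(L(21,1))| = 21

21


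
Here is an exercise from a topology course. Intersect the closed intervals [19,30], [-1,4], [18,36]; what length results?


Intersection = [max(a_i), min(b_i)] = [19, 4].
Since 19 > 4, the intersection is empty.
Length = 0

0


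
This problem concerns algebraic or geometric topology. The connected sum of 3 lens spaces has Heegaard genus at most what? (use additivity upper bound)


Heegaard genus satisfies g(A#B) <= g(A) + g(B).
Each lens space has g = 1.
Upper bound: 3 * 1 = 3

3


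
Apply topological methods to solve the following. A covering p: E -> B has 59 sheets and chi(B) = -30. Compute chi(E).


For a finite covering: chi(E) = (number of sheets) * chi(B).
chi(E) = 59 * (-30) = -1770

-1770


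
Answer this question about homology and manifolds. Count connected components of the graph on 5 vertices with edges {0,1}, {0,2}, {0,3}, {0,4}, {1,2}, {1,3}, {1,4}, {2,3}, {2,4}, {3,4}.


Run DFS/union-find over 5 vertices.
V = 5, E = 10.
Number of components = 1

1


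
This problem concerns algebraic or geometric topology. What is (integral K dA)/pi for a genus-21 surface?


Gauss-Bonnet: integral K dA = 2*pi*chi(M).
chi(Sigma_21) = 2 - 2*21 = -40.
(integral K dA)/pi = 2*chi = 2*(-40) = -80

-80


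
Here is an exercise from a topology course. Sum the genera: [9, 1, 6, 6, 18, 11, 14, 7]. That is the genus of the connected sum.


Genus is additive under connected sum of orientable surfaces.
g = 9 + 1 + 6 + 6 + 18 + 11 + 14 + 7 = 72

72


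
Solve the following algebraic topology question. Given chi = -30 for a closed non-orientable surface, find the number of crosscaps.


chi = 2 - k for closed non-orientable surfaces with k crosscaps.
-30 = 2 - k
k = 2 - (-30) = 32

32


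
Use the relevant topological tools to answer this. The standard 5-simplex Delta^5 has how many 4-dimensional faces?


Delta^5 has 5+1 vertices. A 4-face is a choice of 4+1 vertices.
f_4 = C(5+1, 4+1) = C(6,5) = 6

6


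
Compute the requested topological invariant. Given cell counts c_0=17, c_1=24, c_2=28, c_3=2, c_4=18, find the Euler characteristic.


chi = sum_k (-1)^k c_k.
= (-1)^0*17 + (-1)^1*24 + (-1)^2*28 + (-1)^3*2 + (-1)^4*18
= (17) + (-24) + (28) + (-2) + (18)
= 37

37


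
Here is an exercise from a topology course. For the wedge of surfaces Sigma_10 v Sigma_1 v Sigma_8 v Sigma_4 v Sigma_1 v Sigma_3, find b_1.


For a wedge X v Y: reduced H_k(X v Y) = H_k(X) + H_k(Y).
Each Sigma_g contributes b_1 = 2g.
b_1 = 20 + 2 + 16 + 8 + 2 + 6 = 54

54


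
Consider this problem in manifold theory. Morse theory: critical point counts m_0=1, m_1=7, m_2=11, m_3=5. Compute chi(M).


Morse theory: chi(M) = sum_k (-1)^k m_k where m_k = #(index-k critical points).
= (1) + (-7) + (11) + (-5) = 0

0


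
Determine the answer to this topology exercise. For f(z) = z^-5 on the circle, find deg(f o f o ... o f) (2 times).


deg(f) = -5. Degree is multiplicative: deg(f^2) = (deg f)^2.
deg(f^2) = (-5)^2 = 25

25


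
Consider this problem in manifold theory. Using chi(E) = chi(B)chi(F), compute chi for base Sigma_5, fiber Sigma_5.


For a fiber bundle F -> E -> B (with CW structure): chi(E) = chi(B) * chi(F).
chi(Sigma_5) = -8, chi(Sigma_5) = -8.
chi(E) = (-8) * (-8) = 64

64


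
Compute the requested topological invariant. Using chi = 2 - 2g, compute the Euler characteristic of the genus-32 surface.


For a closed orientable surface of genus g: chi = 2 - 2g.
Here g = 32.
chi = 2 - 2*32 = 2 - 64 = -62

-62


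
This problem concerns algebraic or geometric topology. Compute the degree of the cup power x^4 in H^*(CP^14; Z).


|x| = 2 in H^*(CP^n).
|x^4| = 4 * |x| = 4 * 2 = 8

8


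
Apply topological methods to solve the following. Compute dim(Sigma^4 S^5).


Each suspension raises dimension by 1: Sigma S^n = S^{n+1}.
Sigma^4 S^5 = S^{5+4} = S^9

9


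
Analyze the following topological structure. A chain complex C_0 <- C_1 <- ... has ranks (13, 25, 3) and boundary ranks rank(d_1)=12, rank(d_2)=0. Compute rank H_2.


rank H_k = rank(ker d_k) - rank(im d_{k+1}).
rank(ker d_2) = rank(C_2) - rank(d_2) = 3 - 0 = 3.
rank(im d_{2+1}) = 0.
rank H_2 = 3 - 0 = 3

3


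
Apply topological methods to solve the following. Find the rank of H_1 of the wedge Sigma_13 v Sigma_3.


For a wedge: H_1(A v B) = H_1(A) + H_1(B).
b_1(Sigma_13) = 26, b_1(Sigma_3) = 6.
b_1 = 26 + 6 = 32

32


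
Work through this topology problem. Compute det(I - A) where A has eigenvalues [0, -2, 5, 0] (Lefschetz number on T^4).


For a torus self-map: L(f) = det(I - A) where A acts on H_1.
L(f) = (1-0) * (1--2) * (1-5) * (1-0) = 1 * 3 * -4 * 1 = -12

-12


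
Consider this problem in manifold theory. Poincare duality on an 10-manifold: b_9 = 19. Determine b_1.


Poincare duality for closed orientable n-manifolds: b_k = b_{n-k}.
Here n = 10, so b_1 = b_9 = 19

19


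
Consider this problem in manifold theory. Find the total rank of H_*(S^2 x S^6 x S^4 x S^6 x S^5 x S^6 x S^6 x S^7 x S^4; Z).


Total Betti number is multiplicative under products.
Each S^d (d>=1) has total Betti number 2.
There are 9 sphere factors.
Total = 2^9 = 512

512


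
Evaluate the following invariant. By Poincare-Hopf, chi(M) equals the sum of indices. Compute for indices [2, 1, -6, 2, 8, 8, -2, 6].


Poincare-Hopf: chi(M) = sum of indices of zeros.
chi = (2) + (1) + (-6) + (2) + (8) + (8) + (-2) + (6) = 19

19


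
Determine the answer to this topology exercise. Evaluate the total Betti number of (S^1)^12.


b_k(T^12) = C(12,k), so the sum over k is sum_k C(12,k) = 2^12.
Total = 2^12 = 4096

4096


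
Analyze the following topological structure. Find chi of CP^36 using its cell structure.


CP^36 has one cell in each even dimension 0, 2, ..., 2*36 (36+1 cells total).
All cells are even-dimensional, so chi = number of cells.
chi = 36 + 1 = 37

37


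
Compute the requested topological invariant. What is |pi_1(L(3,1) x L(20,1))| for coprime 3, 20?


pi_1(X x Y) = pi_1(X) x pi_1(Y).
pi_1(L(3,1)) = Z/3, pi_1(L(20,1)) = Z/20.
|Z/3 x Z/20| = 3 * 20 = 60

60


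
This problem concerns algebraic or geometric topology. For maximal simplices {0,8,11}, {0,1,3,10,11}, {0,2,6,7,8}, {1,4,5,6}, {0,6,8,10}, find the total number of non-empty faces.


Each maximal simplex on m vertices has 2^m - 1 nonempty faces.
Take the union (dedupe shared faces).
Total distinct faces = 82

82


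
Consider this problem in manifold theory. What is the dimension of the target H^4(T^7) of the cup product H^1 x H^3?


Cup product: H^p x H^q -> H^{p+q}; here p+q = 1+3 = 4.
rank H^k(T^n) = C(n,k).
C(7,4) = 35

35


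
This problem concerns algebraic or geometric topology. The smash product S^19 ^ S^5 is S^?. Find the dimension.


S^m ^ S^n = S^{m+n}.
k = 19 + 5 = 24

24


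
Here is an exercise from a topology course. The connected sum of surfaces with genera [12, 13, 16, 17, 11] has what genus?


Genus is additive under connected sum of orientable surfaces.
g = 12 + 13 + 16 + 17 + 11 = 69

69


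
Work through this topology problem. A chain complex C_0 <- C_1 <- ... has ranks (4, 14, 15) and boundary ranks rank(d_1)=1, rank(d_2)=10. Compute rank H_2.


rank H_k = rank(ker d_k) - rank(im d_{k+1}).
rank(ker d_2) = rank(C_2) - rank(d_2) = 15 - 10 = 5.
rank(im d_{2+1}) = 0.
rank H_2 = 5 - 0 = 5

5


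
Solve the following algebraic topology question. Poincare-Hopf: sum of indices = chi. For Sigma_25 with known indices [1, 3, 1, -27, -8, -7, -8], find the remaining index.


Poincare-Hopf: sum of indices = chi(M).
chi(Sigma_25) = 2 - 2*25 = -48.
Sum of known indices = -45.
x = chi - (sum known) = -48 - (-45) = -3

-3


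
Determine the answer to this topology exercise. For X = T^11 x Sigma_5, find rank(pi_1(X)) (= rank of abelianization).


pi_1(A x B) = pi_1(A) x pi_1(B); rank of abelianization = b_1.
b_1(T^11) = 11, b_1(Sigma_5) = 2*5 = 10.
b_1(product) = 11 + 10 = 21

21


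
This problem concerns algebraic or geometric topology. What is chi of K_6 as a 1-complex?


K_6: V = 6, E = C(6,2) = 15.
chi = V - E = 6 - 15 = -9

-9


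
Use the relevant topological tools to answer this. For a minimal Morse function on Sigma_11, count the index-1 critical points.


A perfect Morse function has m_k = b_k.
For Sigma_11: b_0=1, b_1=2g=22, b_2=1.
Saddles m_1 = 2g = 22

22


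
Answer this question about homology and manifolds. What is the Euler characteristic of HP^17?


HP^17 has one cell in each dimension 0, 4, ..., 4*17 (17+1 cells, all even-dim).
chi = 17 + 1 = 18

18


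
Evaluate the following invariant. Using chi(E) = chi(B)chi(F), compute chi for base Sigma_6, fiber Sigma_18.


For a fiber bundle F -> E -> B (with CW structure): chi(E) = chi(B) * chi(F).
chi(Sigma_6) = -10, chi(Sigma_18) = -34.
chi(E) = (-10) * (-34) = 340

340


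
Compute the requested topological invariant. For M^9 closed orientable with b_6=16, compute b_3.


Poincare duality for closed orientable n-manifolds: b_k = b_{n-k}.
Here n = 9, so b_3 = b_6 = 16

16


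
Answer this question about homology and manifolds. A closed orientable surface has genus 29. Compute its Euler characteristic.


For a closed orientable surface of genus g: chi = 2 - 2g.
Here g = 29.
chi = 2 - 2*29 = 2 - 58 = -56

-56


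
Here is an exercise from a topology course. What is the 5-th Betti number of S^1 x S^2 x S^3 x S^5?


Each S^d has Poincare polynomial 1 + t^d.
The product S^1 x S^2 x S^3 x S^5 has Poincare polynomial prod(1+t^d_i).
Expanding: b_0=1, b_1=1, b_2=1, b_3=2, b_4=1, b_5=2, b_6=2, b_7=1, b_8=2, b_9=1, b_10=1, b_11=1.
b_5 = 2

2


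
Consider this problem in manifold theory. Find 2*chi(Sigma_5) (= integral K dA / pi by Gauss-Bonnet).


Gauss-Bonnet: integral K dA = 2*pi*chi(M).
chi(Sigma_5) = 2 - 2*5 = -8.
(integral K dA)/pi = 2*chi = 2*(-8) = -16

-16


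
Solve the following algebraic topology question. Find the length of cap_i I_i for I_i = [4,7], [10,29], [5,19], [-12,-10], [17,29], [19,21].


Intersection = [max(a_i), min(b_i)] = [19, -10].
Since 19 > -10, the intersection is empty.
Length = 0

0


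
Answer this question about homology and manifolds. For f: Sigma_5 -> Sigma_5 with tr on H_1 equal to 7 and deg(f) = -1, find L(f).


L(f) = tr(f_0*) - tr(f_1*) + tr(f_2*).
= 1 - (7) + (-1)
= -7

-7


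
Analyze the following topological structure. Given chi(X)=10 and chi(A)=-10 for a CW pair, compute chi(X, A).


Relative Euler characteristic: chi(X, A) = chi(X) - chi(A).
= 10 - (-10) = 20

20


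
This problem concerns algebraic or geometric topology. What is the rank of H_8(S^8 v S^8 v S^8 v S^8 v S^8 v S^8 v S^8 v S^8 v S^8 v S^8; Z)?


For a wedge of spheres, H_k (k>0) is free on one generator per sphere of dimension k.
Spheres of dimension 8: count = 10.
b_8 = 10

10


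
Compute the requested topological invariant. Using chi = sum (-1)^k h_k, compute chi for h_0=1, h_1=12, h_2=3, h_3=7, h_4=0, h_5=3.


Handles of index k contribute (-1)^k to chi (same as CW cells).
chi = (1) + (-12) + (3) + (-7) + (0) + (-3) = -18

-18


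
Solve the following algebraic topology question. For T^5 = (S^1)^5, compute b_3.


By the Kunneth formula, b_k(T^n) = C(n,k).
b_3(T^5) = C(5,3).
C(5,3) = 5!/(3!*2!) = 10

10


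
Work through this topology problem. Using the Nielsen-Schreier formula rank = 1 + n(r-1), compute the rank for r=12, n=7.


Nielsen-Schreier: an index-n subgroup of F_r is free of rank 1 + n(r-1).
Equivalently: chi(cover) = n*chi(base); chi(vee_r S^1) = 1 - 12 = -11.
chi(E) = 7*(-11) = -77; rank = 1 - chi(E) = 1 - (-77) = 78.
rank = 1 + 7*(12-1) = 1 + 77 = 78

78


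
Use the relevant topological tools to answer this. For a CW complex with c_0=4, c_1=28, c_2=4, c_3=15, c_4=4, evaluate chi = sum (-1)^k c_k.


chi = sum_k (-1)^k c_k.
= (-1)^0*4 + (-1)^1*28 + (-1)^2*4 + (-1)^3*15 + (-1)^4*4
= (4) + (-28) + (4) + (-15) + (4)
= -31

-31


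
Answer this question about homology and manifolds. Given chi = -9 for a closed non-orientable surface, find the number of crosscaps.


chi = 2 - k for closed non-orientable surfaces with k crosscaps.
-9 = 2 - k
k = 2 - (-9) = 11

11


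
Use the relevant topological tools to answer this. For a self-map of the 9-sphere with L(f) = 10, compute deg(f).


L(f) = 1 + (-1)^9 deg(f) on S^9.
10 = 1 + (-1)^9 * deg(f)
(-1)^9 * deg(f) = 9
deg(f) = -9

-9


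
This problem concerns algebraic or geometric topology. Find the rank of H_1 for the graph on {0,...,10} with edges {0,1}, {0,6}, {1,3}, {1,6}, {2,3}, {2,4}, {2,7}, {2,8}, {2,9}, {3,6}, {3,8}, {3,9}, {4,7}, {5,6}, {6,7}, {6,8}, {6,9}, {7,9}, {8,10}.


b_1 = E - V + (number of components).
E = 19, V = 11, components = 1.
b_1 = 19 - 11 + 1 = 9

9


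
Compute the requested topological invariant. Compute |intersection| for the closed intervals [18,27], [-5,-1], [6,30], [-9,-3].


Intersection = [max(a_i), min(b_i)] = [18, -3].
Since 18 > -3, the intersection is empty.
Length = 0

0


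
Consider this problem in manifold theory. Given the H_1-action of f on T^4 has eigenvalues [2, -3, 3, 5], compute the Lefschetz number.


For a torus self-map: L(f) = det(I - A) where A acts on H_1.
L(f) = (1-2) * (1--3) * (1-3) * (1-5) = -1 * 4 * -2 * -4 = -32

-32


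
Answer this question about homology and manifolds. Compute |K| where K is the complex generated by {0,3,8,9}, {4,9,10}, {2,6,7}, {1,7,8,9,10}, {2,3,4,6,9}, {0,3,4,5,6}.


Each maximal simplex on m vertices has 2^m - 1 nonempty faces.
Take the union (dedupe shared faces).
Total distinct faces = 98

98


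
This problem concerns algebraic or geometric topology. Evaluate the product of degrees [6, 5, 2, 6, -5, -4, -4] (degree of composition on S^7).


Degree is multiplicative: deg(composition) = product of degrees.
= (6) * (5) * (2) * (6) * (-5) * (-4) * (-4) = -28800

-28800


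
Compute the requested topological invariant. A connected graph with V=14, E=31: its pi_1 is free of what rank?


For a connected graph: rank(pi_1) = b_1 = E - V + 1 = 1 - chi.
chi = V - E = 14 - 31 = -17.
rank = 1 - (-17) = 31 - 14 + 1 = 18

18


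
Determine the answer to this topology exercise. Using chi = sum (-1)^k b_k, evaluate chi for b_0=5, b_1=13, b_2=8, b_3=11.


chi = sum_k (-1)^k b_k.
= (5) + (-13) + (8) + (-11)
= -11

-11


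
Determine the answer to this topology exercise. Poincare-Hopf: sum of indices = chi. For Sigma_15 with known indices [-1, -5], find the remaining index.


Poincare-Hopf: sum of indices = chi(M).
chi(Sigma_15) = 2 - 2*15 = -28.
Sum of known indices = -6.
x = chi - (sum known) = -28 - (-6) = -22

-22


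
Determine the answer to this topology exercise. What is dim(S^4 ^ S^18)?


S^m ^ S^n = S^{m+n}.
k = 4 + 18 = 22

22


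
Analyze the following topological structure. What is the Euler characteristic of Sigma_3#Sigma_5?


chi(Sigma_3) = 2 - 2*3 = -4
chi(Sigma_5) = 2 - 2*5 = -8
For surfaces: chi(A#B) = chi(A) + chi(B) - 2.
chi = -4 + -8 - 2 = -14

-14


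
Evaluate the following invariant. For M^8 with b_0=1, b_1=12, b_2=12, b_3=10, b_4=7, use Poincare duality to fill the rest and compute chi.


By Poincare duality b_k = b_{8-k}, so full Betti numbers: b_0=1, b_1=12, b_2=12, b_3=10, b_4=7, b_5=10, b_6=12, b_7=12, b_8=1.
chi = sum (-1)^k b_k = -11

-11


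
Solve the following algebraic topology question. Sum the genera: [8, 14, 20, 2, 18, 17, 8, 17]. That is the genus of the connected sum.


Genus is additive under connected sum of orientable surfaces.
g = 8 + 14 + 20 + 2 + 18 + 17 + 8 + 17 = 104

104


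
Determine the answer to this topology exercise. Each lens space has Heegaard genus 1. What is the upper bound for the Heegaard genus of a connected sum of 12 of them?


Heegaard genus satisfies g(A#B) <= g(A) + g(B).
Each lens space has g = 1.
Upper bound: 12 * 1 = 12

12


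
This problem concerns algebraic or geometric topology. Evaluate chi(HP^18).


HP^18 has one cell in each dimension 0, 4, ..., 4*18 (18+1 cells, all even-dim).
chi = 18 + 1 = 19

19


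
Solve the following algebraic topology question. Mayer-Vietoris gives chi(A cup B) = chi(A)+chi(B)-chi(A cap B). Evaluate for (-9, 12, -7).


chi(A cup B) = chi(A) + chi(B) - chi(A cap B)
= -9 + (12) - (-7)
= 10

10


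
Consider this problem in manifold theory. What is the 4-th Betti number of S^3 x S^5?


Each S^d has Poincare polynomial 1 + t^d.
The product S^3 x S^5 has Poincare polynomial prod(1+t^d_i).
Expanding: b_0=1, b_3=1, b_5=1, b_8=1.
b_4 = 0

0


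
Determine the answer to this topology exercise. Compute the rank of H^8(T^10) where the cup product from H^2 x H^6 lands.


Cup product: H^p x H^q -> H^{p+q}; here p+q = 2+6 = 8.
rank H^k(T^n) = C(n,k).
C(10,8) = 45

45


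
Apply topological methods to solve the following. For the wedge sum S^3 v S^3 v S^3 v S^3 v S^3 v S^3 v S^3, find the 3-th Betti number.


For a wedge of spheres, H_k (k>0) is free on one generator per sphere of dimension k.
Spheres of dimension 3: count = 7.
b_3 = 7

7


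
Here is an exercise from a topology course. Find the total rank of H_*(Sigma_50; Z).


For Sigma_50: b_0 = 1, b_1 = 2g = 100, b_2 = 1.
Total = 1 + 100 + 1 = 102

102


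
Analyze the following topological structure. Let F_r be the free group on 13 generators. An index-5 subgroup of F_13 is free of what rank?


Nielsen-Schreier: an index-n subgroup of F_r is free of rank 1 + n(r-1).
Equivalently: chi(cover) = n*chi(base); chi(vee_r S^1) = 1 - 13 = -12.
chi(E) = 5*(-12) = -60; rank = 1 - chi(E) = 1 - (-60) = 61.
rank = 1 + 5*(13-1) = 1 + 60 = 61

61


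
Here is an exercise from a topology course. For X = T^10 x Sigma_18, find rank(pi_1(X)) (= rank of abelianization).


pi_1(A x B) = pi_1(A) x pi_1(B); rank of abelianization = b_1.
b_1(T^10) = 10, b_1(Sigma_18) = 2*18 = 36.
b_1(product) = 10 + 36 = 46

46


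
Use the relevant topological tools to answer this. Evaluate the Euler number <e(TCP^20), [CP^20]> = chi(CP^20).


For any closed oriented manifold, <e(TM),[M]> = chi(M).
chi(CP^20) = 20+1 = 21

21


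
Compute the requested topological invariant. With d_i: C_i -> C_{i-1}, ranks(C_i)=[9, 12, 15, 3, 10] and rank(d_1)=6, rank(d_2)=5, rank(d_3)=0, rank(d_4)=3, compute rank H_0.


rank H_k = rank(ker d_k) - rank(im d_{k+1}).
rank(ker d_0) = rank(C_0) - rank(d_0) = 9 - 0 = 9.
rank(im d_{0+1}) = 6.
rank H_0 = 9 - 6 = 3

3


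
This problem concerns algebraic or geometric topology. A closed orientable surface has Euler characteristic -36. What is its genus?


chi = 2 - 2g for closed orientable surfaces.
-36 = 2 - 2g
2g = 2 - (-36) = 38
g = 19

19


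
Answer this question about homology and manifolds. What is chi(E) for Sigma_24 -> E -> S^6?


chi(S^6) = 2 (n even), chi(Sigma_24) = 2 - 2*24 = -46.
chi(E) = 2 * (-46) = -92

-92


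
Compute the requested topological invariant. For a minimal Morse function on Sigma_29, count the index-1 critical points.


A perfect Morse function has m_k = b_k.
For Sigma_29: b_0=1, b_1=2g=58, b_2=1.
Saddles m_1 = 2g = 58

58


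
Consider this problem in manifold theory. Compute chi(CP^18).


CP^18 has one cell in each even dimension 0, 2, ..., 2*18 (18+1 cells total).
All cells are even-dimensional, so chi = number of cells.
chi = 18 + 1 = 19

19


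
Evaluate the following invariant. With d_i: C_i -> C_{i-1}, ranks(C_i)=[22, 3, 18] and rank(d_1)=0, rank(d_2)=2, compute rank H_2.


rank H_k = rank(ker d_k) - rank(im d_{k+1}).
rank(ker d_2) = rank(C_2) - rank(d_2) = 18 - 2 = 16.
rank(im d_{2+1}) = 0.
rank H_2 = 16 - 0 = 16

16


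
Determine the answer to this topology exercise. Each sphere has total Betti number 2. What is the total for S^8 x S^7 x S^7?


Total Betti number is multiplicative under products.
Each S^d (d>=1) has total Betti number 2.
There are 3 sphere factors.
Total = 2^3 = 8

8


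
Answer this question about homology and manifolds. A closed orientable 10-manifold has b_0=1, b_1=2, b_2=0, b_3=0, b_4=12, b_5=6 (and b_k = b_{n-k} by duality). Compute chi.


By Poincare duality b_k = b_{10-k}, so full Betti numbers: b_0=1, b_1=2, b_2=0, b_3=0, b_4=12, b_5=6, b_6=12, b_7=0, b_8=0, b_9=2, b_10=1.
chi = sum (-1)^k b_k = 16

16


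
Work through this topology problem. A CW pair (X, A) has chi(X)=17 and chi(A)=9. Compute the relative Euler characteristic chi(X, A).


Relative Euler characteristic: chi(X, A) = chi(X) - chi(A).
= 17 - (9) = 8

8


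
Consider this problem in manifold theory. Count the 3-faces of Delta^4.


Delta^4 has 4+1 vertices. A 3-face is a choice of 3+1 vertices.
f_3 = C(4+1, 3+1) = C(5,4) = 5

5


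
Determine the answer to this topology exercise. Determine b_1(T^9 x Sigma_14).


pi_1(A x B) = pi_1(A) x pi_1(B); rank of abelianization = b_1.
b_1(T^9) = 9, b_1(Sigma_14) = 2*14 = 28.
b_1(product) = 9 + 28 = 37

37


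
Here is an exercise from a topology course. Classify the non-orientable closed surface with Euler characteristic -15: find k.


chi = 2 - k for closed non-orientable surfaces with k crosscaps.
-15 = 2 - k
k = 2 - (-15) = 17

17


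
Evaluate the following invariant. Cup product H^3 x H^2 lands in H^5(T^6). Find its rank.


Cup product: H^p x H^q -> H^{p+q}; here p+q = 3+2 = 5.
rank H^k(T^n) = C(n,k).
C(6,5) = 6

6


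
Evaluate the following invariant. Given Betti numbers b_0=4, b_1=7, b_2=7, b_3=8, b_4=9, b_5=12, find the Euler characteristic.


chi = sum_k (-1)^k b_k.
= (4) + (-7) + (7) + (-8) + (9) + (-12)
= -7

-7


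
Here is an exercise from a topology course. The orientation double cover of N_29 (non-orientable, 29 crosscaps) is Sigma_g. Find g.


chi(N_29) = 2 - 29 = -27.
Double cover: chi(Sigma_g) = 2 * chi(N_29) = 2*(-27) = -54.
2 - 2g = -54, so g = (2 - (-54))/2 = 56/2 = 28

28


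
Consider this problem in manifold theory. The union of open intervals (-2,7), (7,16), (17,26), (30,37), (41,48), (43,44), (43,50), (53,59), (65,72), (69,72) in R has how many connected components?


Sort and merge overlapping open intervals.
Merged: (-2,7), (7,16), (17,26), (30,37), (41,50), (53,59), (65,72).
Number of components = 7

7


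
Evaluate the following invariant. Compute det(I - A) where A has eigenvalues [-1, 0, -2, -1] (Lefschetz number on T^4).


For a torus self-map: L(f) = det(I - A) where A acts on H_1.
L(f) = (1--1) * (1-0) * (1--2) * (1--1) = 2 * 1 * 3 * 2 = 12

12


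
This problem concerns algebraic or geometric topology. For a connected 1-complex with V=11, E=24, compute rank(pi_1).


For a connected graph: rank(pi_1) = b_1 = E - V + 1 = 1 - chi.
chi = V - E = 11 - 24 = -13.
rank = 1 - (-13) = 24 - 11 + 1 = 14

14


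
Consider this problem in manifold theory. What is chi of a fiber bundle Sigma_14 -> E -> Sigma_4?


For a fiber bundle F -> E -> B (with CW structure): chi(E) = chi(B) * chi(F).
chi(Sigma_4) = -6, chi(Sigma_14) = -26.
chi(E) = (-6) * (-26) = 156

156


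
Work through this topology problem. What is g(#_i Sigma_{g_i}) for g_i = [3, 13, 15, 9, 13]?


Genus is additive under connected sum of orientable surfaces.
g = 3 + 13 + 15 + 9 + 13 = 53

53


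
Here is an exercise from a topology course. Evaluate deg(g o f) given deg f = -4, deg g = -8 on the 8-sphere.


Degree is multiplicative under composition: deg(g o f) = deg(g) * deg(f).
= -8 * -4 = 32

32


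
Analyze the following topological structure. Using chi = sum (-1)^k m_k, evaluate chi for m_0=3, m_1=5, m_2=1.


Morse theory: chi(M) = sum_k (-1)^k m_k where m_k = #(index-k critical points).
= (3) + (-5) + (1) = -1

-1


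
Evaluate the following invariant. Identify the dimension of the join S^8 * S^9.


Join of spheres: S^m * S^n = S^{m+n+1}.
dim = 8 + 9 + 1 = 18

18


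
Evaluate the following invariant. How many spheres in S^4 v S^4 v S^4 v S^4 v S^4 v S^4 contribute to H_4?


For a wedge of spheres, H_k (k>0) is free on one generator per sphere of dimension k.
Spheres of dimension 4: count = 6.
b_4 = 6

6


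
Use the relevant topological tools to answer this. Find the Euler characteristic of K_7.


K_7: V = 7, E = C(7,2) = 21.
chi = V - E = 7 - 21 = -14

-14


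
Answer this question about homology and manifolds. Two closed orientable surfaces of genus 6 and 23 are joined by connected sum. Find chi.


chi(Sigma_6) = 2 - 2*6 = -10
chi(Sigma_23) = 2 - 2*23 = -44
For surfaces: chi(A#B) = chi(A) + chi(B) - 2.
chi = -10 + -44 - 2 = -56

-56


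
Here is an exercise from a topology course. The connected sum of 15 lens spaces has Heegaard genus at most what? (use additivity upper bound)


Heegaard genus satisfies g(A#B) <= g(A) + g(B).
Each lens space has g = 1.
Upper bound: 15 * 1 = 15

15


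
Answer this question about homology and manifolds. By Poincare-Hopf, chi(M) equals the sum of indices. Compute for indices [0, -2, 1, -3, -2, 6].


Poincare-Hopf: chi(M) = sum of indices of zeros.
chi = (0) + (-2) + (1) + (-3) + (-2) + (6) = 0

0


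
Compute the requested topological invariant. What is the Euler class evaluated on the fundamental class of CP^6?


For any closed oriented manifold, <e(TM),[M]> = chi(M).
chi(CP^6) = 6+1 = 7

7


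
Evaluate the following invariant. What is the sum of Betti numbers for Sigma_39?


For Sigma_39: b_0 = 1, b_1 = 2g = 78, b_2 = 1.
Total = 1 + 78 + 1 = 80

80


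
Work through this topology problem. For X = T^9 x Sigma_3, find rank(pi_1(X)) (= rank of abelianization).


pi_1(A x B) = pi_1(A) x pi_1(B); rank of abelianization = b_1.
b_1(T^9) = 9, b_1(Sigma_3) = 2*3 = 6.
b_1(product) = 9 + 6 = 15

15


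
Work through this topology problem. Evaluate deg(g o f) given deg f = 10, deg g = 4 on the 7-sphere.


Degree is multiplicative under composition: deg(g o f) = deg(g) * deg(f).
= 4 * 10 = 40

40


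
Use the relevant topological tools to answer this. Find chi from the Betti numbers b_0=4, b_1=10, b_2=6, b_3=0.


chi = sum_k (-1)^k b_k.
= (4) + (-10) + (6) + (0)
= 0

0
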